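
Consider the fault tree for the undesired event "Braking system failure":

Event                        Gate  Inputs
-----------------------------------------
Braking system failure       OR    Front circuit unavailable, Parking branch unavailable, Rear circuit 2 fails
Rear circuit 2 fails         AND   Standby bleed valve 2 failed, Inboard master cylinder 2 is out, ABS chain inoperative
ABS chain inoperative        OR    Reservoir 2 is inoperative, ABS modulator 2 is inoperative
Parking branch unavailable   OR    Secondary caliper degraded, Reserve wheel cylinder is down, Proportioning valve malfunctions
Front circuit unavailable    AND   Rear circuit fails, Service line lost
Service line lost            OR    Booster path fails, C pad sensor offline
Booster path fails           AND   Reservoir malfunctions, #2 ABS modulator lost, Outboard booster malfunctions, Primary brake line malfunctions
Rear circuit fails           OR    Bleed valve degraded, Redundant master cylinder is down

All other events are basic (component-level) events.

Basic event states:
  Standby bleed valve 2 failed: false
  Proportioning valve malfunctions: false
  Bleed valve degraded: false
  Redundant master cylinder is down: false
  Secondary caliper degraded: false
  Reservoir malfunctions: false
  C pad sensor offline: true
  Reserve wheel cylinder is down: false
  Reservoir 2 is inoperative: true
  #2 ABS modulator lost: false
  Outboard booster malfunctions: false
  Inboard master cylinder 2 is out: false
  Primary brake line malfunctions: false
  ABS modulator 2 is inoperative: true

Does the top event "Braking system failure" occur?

Rear circuit fails [OR]: Bleed valve degraded=not, Redundant master cylinder is down=not → no input occurs → does not occur.
Booster path fails [AND]: Reservoir malfunctions=not, #2 ABS modulator lost=not, Outboard booster malfunctions=not, Primary brake line malfunctions=not → not all inputs occur → does not occur.
Service line lost [OR]: Booster path fails=not, C pad sensor offline=occurs → at least one input occurs → occurs.
Front circuit unavailable [AND]: Rear circuit fails=not, Service line lost=occurs → not all inputs occur → does not occur.
Parking branch unavailable [OR]: Secondary caliper degraded=not, Reserve wheel cylinder is down=not, Proportioning valve malfunctions=not → no input occurs → does not occur.
ABS chain inoperative [OR]: Reservoir 2 is inoperative=occurs, ABS modulator 2 is inoperative=occurs → at least one input occurs → occurs.
Rear circuit 2 fails [AND]: Standby bleed valve 2 failed=not, Inboard master cylinder 2 is out=not, ABS chain inoperative=occurs → not all inputs occur → does not occur.
Braking system failure [OR]: Front circuit unavailable=not, Parking branch unavailable=not, Rear circuit 2 fails=not → no input occurs → does not occur.

No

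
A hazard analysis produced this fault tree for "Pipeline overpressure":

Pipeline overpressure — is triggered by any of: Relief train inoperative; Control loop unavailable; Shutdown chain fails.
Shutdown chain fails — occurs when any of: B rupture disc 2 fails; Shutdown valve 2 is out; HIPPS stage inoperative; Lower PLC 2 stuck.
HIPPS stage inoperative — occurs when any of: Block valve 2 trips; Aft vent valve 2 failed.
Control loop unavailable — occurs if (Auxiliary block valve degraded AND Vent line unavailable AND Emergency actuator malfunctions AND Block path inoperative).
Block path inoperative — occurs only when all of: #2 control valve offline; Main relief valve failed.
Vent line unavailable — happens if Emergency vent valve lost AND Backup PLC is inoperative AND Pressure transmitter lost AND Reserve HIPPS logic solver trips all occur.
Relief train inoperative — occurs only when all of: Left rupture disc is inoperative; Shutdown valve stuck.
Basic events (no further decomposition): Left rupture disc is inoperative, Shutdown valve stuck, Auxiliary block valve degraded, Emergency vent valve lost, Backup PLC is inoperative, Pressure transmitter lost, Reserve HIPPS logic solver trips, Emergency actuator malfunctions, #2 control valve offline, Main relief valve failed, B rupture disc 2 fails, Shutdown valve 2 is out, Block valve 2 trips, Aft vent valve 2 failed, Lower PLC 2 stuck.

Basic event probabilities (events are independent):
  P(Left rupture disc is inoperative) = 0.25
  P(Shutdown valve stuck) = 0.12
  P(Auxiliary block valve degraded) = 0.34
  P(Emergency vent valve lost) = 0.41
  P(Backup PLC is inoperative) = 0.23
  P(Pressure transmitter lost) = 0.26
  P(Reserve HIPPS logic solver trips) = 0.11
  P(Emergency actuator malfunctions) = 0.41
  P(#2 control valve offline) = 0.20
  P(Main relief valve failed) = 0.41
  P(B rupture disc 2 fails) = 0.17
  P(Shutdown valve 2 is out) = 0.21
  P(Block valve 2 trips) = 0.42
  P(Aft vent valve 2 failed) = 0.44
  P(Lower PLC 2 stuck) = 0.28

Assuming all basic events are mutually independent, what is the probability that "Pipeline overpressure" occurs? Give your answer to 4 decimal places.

0.8513

P(Relief train inoperative) [AND] = 0.25 × 0.12 = 0.030000
P(Vent line unavailable) [AND] = 0.41 × 0.23 × 0.26 × 0.11 = 0.002697
P(Block path inoperative) [AND] = 0.20 × 0.41 = 0.082000
P(Control loop unavailable) [AND] = 0.34 × 0.002697 × 0.41 × 0.082000 = 0.000031
P(HIPPS stage inoperative) [OR] = 1 − (1−0.42) × (1−0.44) = 0.675200
P(Shutdown chain fails) [OR] = 1 − (1−0.17) × (1−0.21) × (1−0.675200) × (1−0.28) = 0.846661
P(Pipeline overpressure) [OR] = 1 − (1−0.030000) × (1−0.000031) × (1−0.846661) = 0.851266
Rounded to 4 decimal places: P(Pipeline overpressure) ≈ 0.8513.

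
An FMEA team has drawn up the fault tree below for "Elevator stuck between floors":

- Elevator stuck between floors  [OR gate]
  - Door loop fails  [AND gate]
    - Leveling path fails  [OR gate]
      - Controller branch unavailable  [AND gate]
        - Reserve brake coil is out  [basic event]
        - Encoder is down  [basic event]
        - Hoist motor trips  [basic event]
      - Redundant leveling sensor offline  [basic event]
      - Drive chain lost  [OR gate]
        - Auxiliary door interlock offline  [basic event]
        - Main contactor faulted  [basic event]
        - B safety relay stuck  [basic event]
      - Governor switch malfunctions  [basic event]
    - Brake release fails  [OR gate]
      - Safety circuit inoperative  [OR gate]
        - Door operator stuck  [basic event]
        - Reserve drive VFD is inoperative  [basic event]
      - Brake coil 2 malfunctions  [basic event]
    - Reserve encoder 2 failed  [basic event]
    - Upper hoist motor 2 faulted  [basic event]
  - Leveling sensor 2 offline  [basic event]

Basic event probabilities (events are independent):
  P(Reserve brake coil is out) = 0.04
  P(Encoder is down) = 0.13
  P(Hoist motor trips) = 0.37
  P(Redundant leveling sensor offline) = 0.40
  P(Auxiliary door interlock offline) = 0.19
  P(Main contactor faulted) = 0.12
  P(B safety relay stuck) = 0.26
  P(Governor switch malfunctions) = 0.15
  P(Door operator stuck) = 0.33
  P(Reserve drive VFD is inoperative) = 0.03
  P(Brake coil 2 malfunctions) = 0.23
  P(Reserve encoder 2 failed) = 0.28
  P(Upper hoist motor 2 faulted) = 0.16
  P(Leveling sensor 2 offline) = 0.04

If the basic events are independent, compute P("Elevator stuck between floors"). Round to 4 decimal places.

0.0557

P(Controller branch unavailable) [AND] = 0.04 × 0.13 × 0.37 = 0.001924
P(Drive chain lost) [OR] = 1 − (1−0.19) × (1−0.12) × (1−0.26) = 0.472528
P(Leveling path fails) [OR] = 1 − (1−0.001924) × (1−0.40) × (1−0.472528) × (1−0.15) = 0.731507
P(Safety circuit inoperative) [OR] = 1 − (1−0.33) × (1−0.03) = 0.350100
P(Brake release fails) [OR] = 1 − (1−0.350100) × (1−0.23) = 0.499577
P(Door loop fails) [AND] = 0.731507 × 0.499577 × 0.28 × 0.16 = 0.016372
P(Elevator stuck between floors) [OR] = 1 − (1−0.016372) × (1−0.04) = 0.055717
Rounded to 4 decimal places: P(Elevator stuck between floors) ≈ 0.0557.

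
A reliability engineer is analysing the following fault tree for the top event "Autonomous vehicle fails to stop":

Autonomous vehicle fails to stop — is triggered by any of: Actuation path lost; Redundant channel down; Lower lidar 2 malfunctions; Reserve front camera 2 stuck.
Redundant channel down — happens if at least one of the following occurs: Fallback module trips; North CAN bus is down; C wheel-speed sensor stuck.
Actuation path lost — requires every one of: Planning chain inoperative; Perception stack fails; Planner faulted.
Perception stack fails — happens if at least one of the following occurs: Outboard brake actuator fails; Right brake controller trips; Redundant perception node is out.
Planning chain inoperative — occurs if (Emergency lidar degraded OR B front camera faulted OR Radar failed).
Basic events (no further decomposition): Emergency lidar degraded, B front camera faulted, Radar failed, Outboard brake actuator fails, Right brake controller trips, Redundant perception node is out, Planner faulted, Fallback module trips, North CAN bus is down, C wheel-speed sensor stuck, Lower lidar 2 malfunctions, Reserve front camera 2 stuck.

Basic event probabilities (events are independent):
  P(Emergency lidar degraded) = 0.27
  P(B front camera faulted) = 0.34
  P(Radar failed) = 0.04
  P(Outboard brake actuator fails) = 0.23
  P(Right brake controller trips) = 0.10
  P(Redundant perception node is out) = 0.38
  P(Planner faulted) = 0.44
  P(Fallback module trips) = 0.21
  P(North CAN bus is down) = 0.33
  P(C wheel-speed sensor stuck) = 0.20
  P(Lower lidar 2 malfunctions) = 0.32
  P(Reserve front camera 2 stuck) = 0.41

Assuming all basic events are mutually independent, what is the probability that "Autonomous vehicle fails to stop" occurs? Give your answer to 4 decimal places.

P(Planning chain inoperative) [OR] = 1 − (1−0.27) × (1−0.34) × (1−0.04) = 0.537472
P(Perception stack fails) [OR] = 1 − (1−0.23) × (1−0.10) × (1−0.38) = 0.570340
P(Actuation path lost) [AND] = 0.537472 × 0.570340 × 0.44 = 0.134878
P(Redundant channel down) [OR] = 1 − (1−0.21) × (1−0.33) × (1−0.20) = 0.576560
P(Autonomous vehicle fails to stop) [OR] = 1 − (1−0.134878) × (1−0.576560) × (1−0.32) × (1−0.41) = 0.853030
Rounded to 4 decimal places: P(Autonomous vehicle fails to stop) ≈ 0.8530.

0.8530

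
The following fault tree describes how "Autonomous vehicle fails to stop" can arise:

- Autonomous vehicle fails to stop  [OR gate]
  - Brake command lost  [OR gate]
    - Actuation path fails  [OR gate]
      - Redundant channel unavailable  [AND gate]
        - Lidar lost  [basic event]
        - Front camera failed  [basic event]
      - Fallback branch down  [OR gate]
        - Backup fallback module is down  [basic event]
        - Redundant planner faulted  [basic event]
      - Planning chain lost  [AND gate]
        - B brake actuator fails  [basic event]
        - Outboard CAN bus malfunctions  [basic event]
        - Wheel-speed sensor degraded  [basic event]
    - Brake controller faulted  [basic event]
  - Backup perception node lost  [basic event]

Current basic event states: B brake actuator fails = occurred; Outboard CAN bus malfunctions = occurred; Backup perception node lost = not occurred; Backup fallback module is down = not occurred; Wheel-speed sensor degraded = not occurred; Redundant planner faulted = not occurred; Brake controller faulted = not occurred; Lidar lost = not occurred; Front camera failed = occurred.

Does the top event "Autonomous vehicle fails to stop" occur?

Redundant channel unavailable [AND]: Lidar lost=not, Front camera failed=occurs → not all inputs occur → does not occur.
Fallback branch down [OR]: Backup fallback module is down=not, Redundant planner faulted=not → no input occurs → does not occur.
Planning chain lost [AND]: B brake actuator fails=occurs, Outboard CAN bus malfunctions=occurs, Wheel-speed sensor degraded=not → not all inputs occur → does not occur.
Actuation path fails [OR]: Redundant channel unavailable=not, Fallback branch down=not, Planning chain lost=not → no input occurs → does not occur.
Brake command lost [OR]: Actuation path fails=not, Brake controller faulted=not → no input occurs → does not occur.
Autonomous vehicle fails to stop [OR]: Brake command lost=not, Backup perception node lost=not → no input occurs → does not occur.

No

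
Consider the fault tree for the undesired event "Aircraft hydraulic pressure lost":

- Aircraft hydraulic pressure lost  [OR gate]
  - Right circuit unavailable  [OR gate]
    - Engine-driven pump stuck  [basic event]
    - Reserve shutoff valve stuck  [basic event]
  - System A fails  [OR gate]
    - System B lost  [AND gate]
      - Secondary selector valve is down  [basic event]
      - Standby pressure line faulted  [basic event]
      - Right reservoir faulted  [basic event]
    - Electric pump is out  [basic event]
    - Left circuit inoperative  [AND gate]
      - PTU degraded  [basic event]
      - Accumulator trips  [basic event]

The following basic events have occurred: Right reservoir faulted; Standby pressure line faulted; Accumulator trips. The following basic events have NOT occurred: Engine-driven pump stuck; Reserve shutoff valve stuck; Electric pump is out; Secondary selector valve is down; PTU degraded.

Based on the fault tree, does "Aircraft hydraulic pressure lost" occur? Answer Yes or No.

Right circuit unavailable [OR]: Engine-driven pump stuck=not, Reserve shutoff valve stuck=not → no input occurs → does not occur.
System B lost [AND]: Secondary selector valve is down=not, Standby pressure line faulted=occurs, Right reservoir faulted=occurs → not all inputs occur → does not occur.
Left circuit inoperative [AND]: PTU degraded=not, Accumulator trips=occurs → not all inputs occur → does not occur.
System A fails [OR]: System B lost=not, Electric pump is out=not, Left circuit inoperative=not → no input occurs → does not occur.
Aircraft hydraulic pressure lost [OR]: Right circuit unavailable=not, System A fails=not → no input occurs → does not occur.

No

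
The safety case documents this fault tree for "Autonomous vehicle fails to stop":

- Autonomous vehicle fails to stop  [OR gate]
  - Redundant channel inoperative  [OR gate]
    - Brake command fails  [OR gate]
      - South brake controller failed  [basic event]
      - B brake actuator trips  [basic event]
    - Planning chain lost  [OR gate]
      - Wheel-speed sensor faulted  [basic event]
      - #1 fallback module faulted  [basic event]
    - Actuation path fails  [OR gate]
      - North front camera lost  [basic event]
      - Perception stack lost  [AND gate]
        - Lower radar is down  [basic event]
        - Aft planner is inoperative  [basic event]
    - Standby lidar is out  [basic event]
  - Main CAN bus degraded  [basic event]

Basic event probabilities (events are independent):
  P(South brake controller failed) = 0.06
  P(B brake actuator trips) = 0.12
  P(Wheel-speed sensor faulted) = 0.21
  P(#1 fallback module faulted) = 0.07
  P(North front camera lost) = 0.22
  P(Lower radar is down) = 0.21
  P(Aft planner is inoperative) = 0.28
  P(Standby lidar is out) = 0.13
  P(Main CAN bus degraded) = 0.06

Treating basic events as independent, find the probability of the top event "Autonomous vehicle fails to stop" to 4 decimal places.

P(Brake command fails) [OR] = 1 − (1−0.06) × (1−0.12) = 0.172800
P(Planning chain lost) [OR] = 1 − (1−0.21) × (1−0.07) = 0.265300
P(Perception stack lost) [AND] = 0.21 × 0.28 = 0.058800
P(Actuation path fails) [OR] = 1 − (1−0.22) × (1−0.058800) = 0.265864
P(Redundant channel inoperative) [OR] = 1 − (1−0.172800) × (1−0.265300) × (1−0.265864) × (1−0.13) = 0.611835
P(Autonomous vehicle fails to stop) [OR] = 1 − (1−0.611835) × (1−0.06) = 0.635125
Rounded to 4 decimal places: P(Autonomous vehicle fails to stop) ≈ 0.6351.

0.6351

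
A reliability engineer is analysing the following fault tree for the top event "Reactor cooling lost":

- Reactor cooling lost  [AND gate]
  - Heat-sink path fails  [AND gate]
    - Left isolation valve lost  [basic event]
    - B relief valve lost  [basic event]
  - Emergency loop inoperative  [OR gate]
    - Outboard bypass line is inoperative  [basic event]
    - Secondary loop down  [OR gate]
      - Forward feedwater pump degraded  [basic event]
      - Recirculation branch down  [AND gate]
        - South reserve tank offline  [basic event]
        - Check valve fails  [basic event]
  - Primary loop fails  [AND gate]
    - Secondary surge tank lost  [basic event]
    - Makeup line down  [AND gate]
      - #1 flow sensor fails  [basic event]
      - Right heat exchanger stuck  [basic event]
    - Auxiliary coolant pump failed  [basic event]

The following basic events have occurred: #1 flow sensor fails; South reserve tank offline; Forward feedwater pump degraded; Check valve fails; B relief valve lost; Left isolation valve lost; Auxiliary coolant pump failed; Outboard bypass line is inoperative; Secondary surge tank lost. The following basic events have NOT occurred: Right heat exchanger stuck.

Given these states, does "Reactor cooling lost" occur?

Heat-sink path fails [AND]: Left isolation valve lost=occurs, B relief valve lost=occurs → all inputs occur → occurs.
Recirculation branch down [AND]: South reserve tank offline=occurs, Check valve fails=occurs → all inputs occur → occurs.
Secondary loop down [OR]: Forward feedwater pump degraded=occurs, Recirculation branch down=occurs → at least one input occurs → occurs.
Emergency loop inoperative [OR]: Outboard bypass line is inoperative=occurs, Secondary loop down=occurs → at least one input occurs → occurs.
Makeup line down [AND]: #1 flow sensor fails=occurs, Right heat exchanger stuck=not → not all inputs occur → does not occur.
Primary loop fails [AND]: Secondary surge tank lost=occurs, Makeup line down=not, Auxiliary coolant pump failed=occurs → not all inputs occur → does not occur.
Reactor cooling lost [AND]: Heat-sink path fails=occurs, Emergency loop inoperative=occurs, Primary loop fails=not → not all inputs occur → does not occur.

No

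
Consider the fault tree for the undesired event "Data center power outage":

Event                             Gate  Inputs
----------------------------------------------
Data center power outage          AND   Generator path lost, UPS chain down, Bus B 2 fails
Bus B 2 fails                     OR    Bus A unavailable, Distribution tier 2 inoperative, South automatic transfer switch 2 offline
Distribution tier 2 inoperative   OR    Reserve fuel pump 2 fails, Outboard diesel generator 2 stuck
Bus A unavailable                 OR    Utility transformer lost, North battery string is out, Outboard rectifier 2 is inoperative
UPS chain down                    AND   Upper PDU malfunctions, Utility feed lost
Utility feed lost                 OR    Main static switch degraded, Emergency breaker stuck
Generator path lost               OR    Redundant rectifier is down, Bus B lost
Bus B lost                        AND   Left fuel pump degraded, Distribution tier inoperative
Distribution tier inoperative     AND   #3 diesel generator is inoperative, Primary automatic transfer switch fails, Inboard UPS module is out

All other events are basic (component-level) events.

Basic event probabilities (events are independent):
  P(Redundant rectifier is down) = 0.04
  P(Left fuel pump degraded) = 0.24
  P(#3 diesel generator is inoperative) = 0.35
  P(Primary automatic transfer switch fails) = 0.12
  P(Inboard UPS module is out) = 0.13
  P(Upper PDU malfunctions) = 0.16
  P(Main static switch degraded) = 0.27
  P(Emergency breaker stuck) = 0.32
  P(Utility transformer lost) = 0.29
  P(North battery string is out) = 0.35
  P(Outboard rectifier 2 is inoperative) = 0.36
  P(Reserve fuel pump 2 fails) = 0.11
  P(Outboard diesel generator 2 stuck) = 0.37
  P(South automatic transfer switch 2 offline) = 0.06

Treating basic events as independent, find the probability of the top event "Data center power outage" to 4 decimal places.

0.0028

P(Distribution tier inoperative) [AND] = 0.35 × 0.12 × 0.13 = 0.005460
P(Bus B lost) [AND] = 0.24 × 0.005460 = 0.001310
P(Generator path lost) [OR] = 1 − (1−0.04) × (1−0.001310) = 0.041258
P(Utility feed lost) [OR] = 1 − (1−0.27) × (1−0.32) = 0.503600
P(UPS chain down) [AND] = 0.16 × 0.503600 = 0.080576
P(Bus A unavailable) [OR] = 1 − (1−0.29) × (1−0.35) × (1−0.36) = 0.704640
P(Distribution tier 2 inoperative) [OR] = 1 − (1−0.11) × (1−0.37) = 0.439300
P(Bus B 2 fails) [OR] = 1 − (1−0.704640) × (1−0.439300) × (1−0.06) = 0.844328
P(Data center power outage) [AND] = 0.041258 × 0.080576 × 0.844328 = 0.002807
Rounded to 4 decimal places: P(Data center power outage) ≈ 0.0028.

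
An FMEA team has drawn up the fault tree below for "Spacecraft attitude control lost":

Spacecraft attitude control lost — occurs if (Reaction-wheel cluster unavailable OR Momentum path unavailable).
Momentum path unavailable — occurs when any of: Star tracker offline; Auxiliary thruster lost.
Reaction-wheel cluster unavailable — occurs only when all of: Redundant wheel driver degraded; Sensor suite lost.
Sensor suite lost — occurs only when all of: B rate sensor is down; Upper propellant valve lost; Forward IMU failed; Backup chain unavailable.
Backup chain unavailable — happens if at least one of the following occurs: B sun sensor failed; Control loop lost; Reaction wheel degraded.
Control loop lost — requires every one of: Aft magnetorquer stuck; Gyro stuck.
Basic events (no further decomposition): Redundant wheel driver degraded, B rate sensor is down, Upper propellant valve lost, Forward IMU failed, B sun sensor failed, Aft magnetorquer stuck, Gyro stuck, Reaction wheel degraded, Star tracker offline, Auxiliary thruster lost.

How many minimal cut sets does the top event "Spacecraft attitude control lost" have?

5

Control loop lost [AND]: one cut set from each child combined → 1 × 1 = 1 cut set(s).
Backup chain unavailable [OR]: union of children's cut sets → 3 cut set(s).
Sensor suite lost [AND]: one cut set from each child combined → 1 × 1 × 1 × 3 = 3 cut set(s).
Reaction-wheel cluster unavailable [AND]: one cut set from each child combined → 1 × 3 = 3 cut set(s).
Momentum path unavailable [OR]: union of children's cut sets → 2 cut set(s).
Spacecraft attitude control lost [OR]: union of children's cut sets → 5 cut set(s).
Minimal cut sets: {B rate sensor is down, B sun sensor failed, Forward IMU failed, Redundant wheel driver degraded, Upper propellant valve lost}; {Aft magnetorquer stuck, B rate sensor is down, Forward IMU failed, Gyro stuck, Redundant wheel driver degraded, Upper propellant valve lost}; {B rate sensor is down, Forward IMU failed, Reaction wheel degraded, Redundant wheel driver degraded, Upper propellant valve lost}; {Star tracker offline}; {Auxiliary thruster lost}.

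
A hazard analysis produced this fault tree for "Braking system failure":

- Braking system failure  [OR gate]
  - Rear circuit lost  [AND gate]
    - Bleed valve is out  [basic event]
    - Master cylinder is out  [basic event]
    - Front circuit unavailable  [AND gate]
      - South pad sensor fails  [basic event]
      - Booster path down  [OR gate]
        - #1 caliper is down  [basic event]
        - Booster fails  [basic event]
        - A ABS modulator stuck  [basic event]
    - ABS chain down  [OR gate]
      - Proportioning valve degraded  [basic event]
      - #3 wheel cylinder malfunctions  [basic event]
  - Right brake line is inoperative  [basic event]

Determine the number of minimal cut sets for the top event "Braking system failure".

7

Booster path down [OR]: union of children's cut sets → 3 cut set(s).
Front circuit unavailable [AND]: one cut set from each child combined → 1 × 3 = 3 cut set(s).
ABS chain down [OR]: union of children's cut sets → 2 cut set(s).
Rear circuit lost [AND]: one cut set from each child combined → 1 × 1 × 3 × 2 = 6 cut set(s).
Braking system failure [OR]: union of children's cut sets → 7 cut set(s).
Minimal cut sets: {#1 caliper is down, Bleed valve is out, Master cylinder is out, Proportioning valve degraded, South pad sensor fails}; {#1 caliper is down, #3 wheel cylinder malfunctions, Bleed valve is out, Master cylinder is out, South pad sensor fails}; {Bleed valve is out, Booster fails, Master cylinder is out, Proportioning valve degraded, South pad sensor fails}; {#3 wheel cylinder malfunctions, Bleed valve is out, Booster fails, Master cylinder is out, South pad sensor fails}; {A ABS modulator stuck, Bleed valve is out, Master cylinder is out, Proportioning valve degraded, South pad sensor fails}; {#3 wheel cylinder malfunctions, A ABS modulator stuck, Bleed valve is out, Master cylinder is out, South pad sensor fails}; {Right brake line is inoperative}.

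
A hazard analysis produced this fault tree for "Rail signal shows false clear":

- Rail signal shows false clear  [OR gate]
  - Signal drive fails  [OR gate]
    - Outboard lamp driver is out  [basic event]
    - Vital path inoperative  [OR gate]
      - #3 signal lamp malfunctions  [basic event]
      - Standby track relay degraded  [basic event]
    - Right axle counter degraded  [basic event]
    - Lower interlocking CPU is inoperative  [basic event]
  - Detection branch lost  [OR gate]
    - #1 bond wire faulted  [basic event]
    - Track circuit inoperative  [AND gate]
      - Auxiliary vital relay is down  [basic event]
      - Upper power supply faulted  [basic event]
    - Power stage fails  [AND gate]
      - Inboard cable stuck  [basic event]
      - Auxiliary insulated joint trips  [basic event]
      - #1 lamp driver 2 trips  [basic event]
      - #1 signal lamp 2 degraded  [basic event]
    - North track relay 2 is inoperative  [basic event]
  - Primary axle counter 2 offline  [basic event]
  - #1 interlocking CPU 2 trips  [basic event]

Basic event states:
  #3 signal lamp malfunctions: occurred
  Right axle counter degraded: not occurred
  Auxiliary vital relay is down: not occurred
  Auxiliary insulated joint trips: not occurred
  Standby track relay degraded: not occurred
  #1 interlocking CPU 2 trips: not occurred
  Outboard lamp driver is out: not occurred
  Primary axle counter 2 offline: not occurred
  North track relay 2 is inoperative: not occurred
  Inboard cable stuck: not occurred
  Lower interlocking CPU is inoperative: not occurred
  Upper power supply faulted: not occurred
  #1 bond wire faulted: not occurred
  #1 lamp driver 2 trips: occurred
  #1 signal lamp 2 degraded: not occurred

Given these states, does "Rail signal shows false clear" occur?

Yes

Vital path inoperative [OR]: #3 signal lamp malfunctions=occurs, Standby track relay degraded=not → at least one input occurs → occurs.
Signal drive fails [OR]: Outboard lamp driver is out=not, Vital path inoperative=occurs, Right axle counter degraded=not, Lower interlocking CPU is inoperative=not → at least one input occurs → occurs.
Track circuit inoperative [AND]: Auxiliary vital relay is down=not, Upper power supply faulted=not → not all inputs occur → does not occur.
Power stage fails [AND]: Inboard cable stuck=not, Auxiliary insulated joint trips=not, #1 lamp driver 2 trips=occurs, #1 signal lamp 2 degraded=not → not all inputs occur → does not occur.
Detection branch lost [OR]: #1 bond wire faulted=not, Track circuit inoperative=not, Power stage fails=not, North track relay 2 is inoperative=not → no input occurs → does not occur.
Rail signal shows false clear [OR]: Signal drive fails=occurs, Detection branch lost=not, Primary axle counter 2 offline=not, #1 interlocking CPU 2 trips=not → at least one input occurs → occurs.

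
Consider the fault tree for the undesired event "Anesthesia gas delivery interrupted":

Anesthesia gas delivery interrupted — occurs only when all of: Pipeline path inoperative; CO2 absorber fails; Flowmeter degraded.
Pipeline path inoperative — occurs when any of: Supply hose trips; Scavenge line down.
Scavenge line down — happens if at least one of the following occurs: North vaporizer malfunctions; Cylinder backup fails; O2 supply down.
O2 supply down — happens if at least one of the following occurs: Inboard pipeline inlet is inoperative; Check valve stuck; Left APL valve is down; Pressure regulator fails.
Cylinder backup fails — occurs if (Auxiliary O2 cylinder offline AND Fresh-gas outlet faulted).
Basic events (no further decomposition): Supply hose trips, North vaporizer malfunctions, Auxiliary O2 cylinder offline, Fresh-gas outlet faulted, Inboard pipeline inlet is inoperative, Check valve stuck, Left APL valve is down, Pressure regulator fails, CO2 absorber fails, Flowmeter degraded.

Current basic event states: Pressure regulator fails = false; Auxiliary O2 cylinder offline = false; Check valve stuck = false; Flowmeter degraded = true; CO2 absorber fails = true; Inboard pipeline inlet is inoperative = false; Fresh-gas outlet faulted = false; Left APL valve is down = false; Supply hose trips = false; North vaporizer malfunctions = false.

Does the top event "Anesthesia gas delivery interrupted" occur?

No

Cylinder backup fails [AND]: Auxiliary O2 cylinder offline=not, Fresh-gas outlet faulted=not → not all inputs occur → does not occur.
O2 supply down [OR]: Inboard pipeline inlet is inoperative=not, Check valve stuck=not, Left APL valve is down=not, Pressure regulator fails=not → no input occurs → does not occur.
Scavenge line down [OR]: North vaporizer malfunctions=not, Cylinder backup fails=not, O2 supply down=not → no input occurs → does not occur.
Pipeline path inoperative [OR]: Supply hose trips=not, Scavenge line down=not → no input occurs → does not occur.
Anesthesia gas delivery interrupted [AND]: Pipeline path inoperative=not, CO2 absorber fails=occurs, Flowmeter degraded=occurs → not all inputs occur → does not occur.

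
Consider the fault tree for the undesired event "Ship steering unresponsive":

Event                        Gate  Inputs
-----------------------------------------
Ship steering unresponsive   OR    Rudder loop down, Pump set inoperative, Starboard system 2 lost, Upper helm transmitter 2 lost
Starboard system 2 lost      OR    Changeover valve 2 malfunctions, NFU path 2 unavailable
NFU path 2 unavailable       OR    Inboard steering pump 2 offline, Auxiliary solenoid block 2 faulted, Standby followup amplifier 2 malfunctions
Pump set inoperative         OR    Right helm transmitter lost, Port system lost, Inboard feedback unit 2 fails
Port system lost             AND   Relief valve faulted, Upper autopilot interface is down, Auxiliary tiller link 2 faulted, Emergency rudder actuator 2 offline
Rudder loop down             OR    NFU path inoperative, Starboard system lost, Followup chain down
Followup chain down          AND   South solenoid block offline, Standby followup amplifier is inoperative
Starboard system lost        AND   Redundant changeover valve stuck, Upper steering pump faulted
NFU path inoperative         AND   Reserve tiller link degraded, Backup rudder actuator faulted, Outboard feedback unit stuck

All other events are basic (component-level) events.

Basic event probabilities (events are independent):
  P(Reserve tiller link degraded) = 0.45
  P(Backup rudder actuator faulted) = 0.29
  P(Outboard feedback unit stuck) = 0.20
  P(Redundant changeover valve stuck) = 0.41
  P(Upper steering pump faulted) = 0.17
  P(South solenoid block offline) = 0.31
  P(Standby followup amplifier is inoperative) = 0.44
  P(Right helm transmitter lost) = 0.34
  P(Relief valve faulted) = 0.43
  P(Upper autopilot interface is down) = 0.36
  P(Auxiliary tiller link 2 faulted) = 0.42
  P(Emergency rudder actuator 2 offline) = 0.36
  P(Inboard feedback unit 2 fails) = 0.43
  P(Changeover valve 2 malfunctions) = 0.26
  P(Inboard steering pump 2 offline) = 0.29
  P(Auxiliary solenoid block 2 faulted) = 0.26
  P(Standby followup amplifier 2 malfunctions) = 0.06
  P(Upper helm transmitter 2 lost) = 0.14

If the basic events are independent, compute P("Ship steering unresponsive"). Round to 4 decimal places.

0.9096

P(NFU path inoperative) [AND] = 0.45 × 0.29 × 0.20 = 0.026100
P(Starboard system lost) [AND] = 0.41 × 0.17 = 0.069700
P(Followup chain down) [AND] = 0.31 × 0.44 = 0.136400
P(Rudder loop down) [OR] = 1 − (1−0.026100) × (1−0.069700) × (1−0.136400) = 0.217562
P(Port system lost) [AND] = 0.43 × 0.36 × 0.42 × 0.36 = 0.023406
P(Pump set inoperative) [OR] = 1 − (1−0.34) × (1−0.023406) × (1−0.43) = 0.632605
P(NFU path 2 unavailable) [OR] = 1 − (1−0.29) × (1−0.26) × (1−0.06) = 0.506124
P(Starboard system 2 lost) [OR] = 1 − (1−0.26) × (1−0.506124) = 0.634532
P(Ship steering unresponsive) [OR] = 1 − (1−0.217562) × (1−0.632605) × (1−0.634532) × (1−0.14) = 0.909649
Rounded to 4 decimal places: P(Ship steering unresponsive) ≈ 0.9096.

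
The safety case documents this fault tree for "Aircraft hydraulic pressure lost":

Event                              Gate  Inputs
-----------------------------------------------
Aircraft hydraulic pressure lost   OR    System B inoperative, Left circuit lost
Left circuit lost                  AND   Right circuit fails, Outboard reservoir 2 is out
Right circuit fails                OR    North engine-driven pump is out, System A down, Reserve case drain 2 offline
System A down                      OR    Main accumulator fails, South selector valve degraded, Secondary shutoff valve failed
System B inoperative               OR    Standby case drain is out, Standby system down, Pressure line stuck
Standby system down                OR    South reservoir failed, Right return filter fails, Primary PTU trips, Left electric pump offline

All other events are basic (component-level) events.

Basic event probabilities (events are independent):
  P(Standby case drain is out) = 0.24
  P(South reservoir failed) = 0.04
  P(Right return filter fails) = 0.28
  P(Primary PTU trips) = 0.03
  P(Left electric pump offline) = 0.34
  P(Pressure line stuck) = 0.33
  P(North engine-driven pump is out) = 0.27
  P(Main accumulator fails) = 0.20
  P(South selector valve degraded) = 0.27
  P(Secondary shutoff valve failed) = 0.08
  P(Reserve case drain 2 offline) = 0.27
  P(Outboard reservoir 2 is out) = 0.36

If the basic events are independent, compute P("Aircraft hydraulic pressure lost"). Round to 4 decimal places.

0.8326

P(Standby system down) [OR] = 1 − (1−0.04) × (1−0.28) × (1−0.03) × (1−0.34) = 0.557494
P(System B inoperative) [OR] = 1 − (1−0.24) × (1−0.557494) × (1−0.33) = 0.774676
P(System A down) [OR] = 1 − (1−0.20) × (1−0.27) × (1−0.08) = 0.462720
P(Right circuit fails) [OR] = 1 − (1−0.27) × (1−0.462720) × (1−0.27) = 0.713683
P(Left circuit lost) [AND] = 0.713683 × 0.36 = 0.256926
P(Aircraft hydraulic pressure lost) [OR] = 1 − (1−0.774676) × (1−0.256926) = 0.832568
Rounded to 4 decimal places: P(Aircraft hydraulic pressure lost) ≈ 0.8326.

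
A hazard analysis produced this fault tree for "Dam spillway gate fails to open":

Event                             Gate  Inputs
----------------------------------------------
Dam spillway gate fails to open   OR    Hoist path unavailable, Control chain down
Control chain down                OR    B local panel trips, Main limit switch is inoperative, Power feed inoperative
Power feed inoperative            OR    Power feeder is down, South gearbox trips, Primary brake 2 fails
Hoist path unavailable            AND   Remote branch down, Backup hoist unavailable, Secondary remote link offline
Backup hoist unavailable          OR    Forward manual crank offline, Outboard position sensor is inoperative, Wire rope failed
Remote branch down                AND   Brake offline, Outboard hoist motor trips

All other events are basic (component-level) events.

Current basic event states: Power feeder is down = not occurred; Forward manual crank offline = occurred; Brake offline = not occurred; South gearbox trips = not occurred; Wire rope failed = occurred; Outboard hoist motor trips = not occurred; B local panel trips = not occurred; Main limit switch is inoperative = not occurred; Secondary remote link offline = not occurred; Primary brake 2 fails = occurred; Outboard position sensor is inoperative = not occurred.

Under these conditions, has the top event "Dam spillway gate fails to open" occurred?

Remote branch down [AND]: Brake offline=not, Outboard hoist motor trips=not → not all inputs occur → does not occur.
Backup hoist unavailable [OR]: Forward manual crank offline=occurs, Outboard position sensor is inoperative=not, Wire rope failed=occurs → at least one input occurs → occurs.
Hoist path unavailable [AND]: Remote branch down=not, Backup hoist unavailable=occurs, Secondary remote link offline=not → not all inputs occur → does not occur.
Power feed inoperative [OR]: Power feeder is down=not, South gearbox trips=not, Primary brake 2 fails=occurs → at least one input occurs → occurs.
Control chain down [OR]: B local panel trips=not, Main limit switch is inoperative=not, Power feed inoperative=occurs → at least one input occurs → occurs.
Dam spillway gate fails to open [OR]: Hoist path unavailable=not, Control chain down=occurs → at least one input occurs → occurs.

Yes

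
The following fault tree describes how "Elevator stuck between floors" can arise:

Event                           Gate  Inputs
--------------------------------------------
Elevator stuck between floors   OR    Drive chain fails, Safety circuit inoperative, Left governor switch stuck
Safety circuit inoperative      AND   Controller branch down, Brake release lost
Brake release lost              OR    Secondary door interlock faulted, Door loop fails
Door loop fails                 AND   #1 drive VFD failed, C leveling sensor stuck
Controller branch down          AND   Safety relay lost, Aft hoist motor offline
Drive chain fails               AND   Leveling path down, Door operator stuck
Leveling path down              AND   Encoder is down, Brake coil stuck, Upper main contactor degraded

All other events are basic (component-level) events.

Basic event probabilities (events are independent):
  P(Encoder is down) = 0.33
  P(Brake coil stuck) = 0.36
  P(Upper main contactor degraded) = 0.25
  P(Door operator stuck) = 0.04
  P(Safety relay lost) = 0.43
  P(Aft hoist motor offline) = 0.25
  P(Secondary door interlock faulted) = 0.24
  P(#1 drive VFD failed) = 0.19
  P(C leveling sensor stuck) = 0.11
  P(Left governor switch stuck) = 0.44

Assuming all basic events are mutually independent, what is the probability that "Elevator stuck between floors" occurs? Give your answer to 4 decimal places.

P(Leveling path down) [AND] = 0.33 × 0.36 × 0.25 = 0.029700
P(Drive chain fails) [AND] = 0.029700 × 0.04 = 0.001188
P(Controller branch down) [AND] = 0.43 × 0.25 = 0.107500
P(Door loop fails) [AND] = 0.19 × 0.11 = 0.020900
P(Brake release lost) [OR] = 1 − (1−0.24) × (1−0.020900) = 0.255884
P(Safety circuit inoperative) [AND] = 0.107500 × 0.255884 = 0.027508
P(Elevator stuck between floors) [OR] = 1 − (1−0.001188) × (1−0.027508) × (1−0.44) = 0.456051
Rounded to 4 decimal places: P(Elevator stuck between floors) ≈ 0.4561.

0.4561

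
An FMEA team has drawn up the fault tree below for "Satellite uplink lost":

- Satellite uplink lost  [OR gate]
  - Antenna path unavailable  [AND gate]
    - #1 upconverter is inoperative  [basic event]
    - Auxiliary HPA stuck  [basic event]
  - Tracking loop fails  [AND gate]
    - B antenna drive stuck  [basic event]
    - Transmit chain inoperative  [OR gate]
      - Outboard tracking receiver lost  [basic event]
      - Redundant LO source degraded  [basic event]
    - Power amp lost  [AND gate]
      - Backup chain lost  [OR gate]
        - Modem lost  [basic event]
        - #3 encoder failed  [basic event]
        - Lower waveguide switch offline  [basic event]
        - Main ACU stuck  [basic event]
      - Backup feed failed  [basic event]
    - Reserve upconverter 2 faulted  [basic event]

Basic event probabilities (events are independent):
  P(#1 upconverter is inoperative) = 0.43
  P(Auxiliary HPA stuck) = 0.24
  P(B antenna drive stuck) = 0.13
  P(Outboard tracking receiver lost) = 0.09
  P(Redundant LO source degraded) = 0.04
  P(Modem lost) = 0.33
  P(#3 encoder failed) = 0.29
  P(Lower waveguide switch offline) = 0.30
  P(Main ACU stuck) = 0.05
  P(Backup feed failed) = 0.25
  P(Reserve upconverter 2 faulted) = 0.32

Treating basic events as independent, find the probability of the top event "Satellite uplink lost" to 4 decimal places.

0.1040

P(Antenna path unavailable) [AND] = 0.43 × 0.24 = 0.103200
P(Transmit chain inoperative) [OR] = 1 − (1−0.09) × (1−0.04) = 0.126400
P(Backup chain lost) [OR] = 1 − (1−0.33) × (1−0.29) × (1−0.30) × (1−0.05) = 0.683660
P(Power amp lost) [AND] = 0.683660 × 0.25 = 0.170915
P(Tracking loop fails) [AND] = 0.13 × 0.126400 × 0.170915 × 0.32 = 0.000899
P(Satellite uplink lost) [OR] = 1 − (1−0.103200) × (1−0.000899) = 0.104006
Rounded to 4 decimal places: P(Satellite uplink lost) ≈ 0.1040.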